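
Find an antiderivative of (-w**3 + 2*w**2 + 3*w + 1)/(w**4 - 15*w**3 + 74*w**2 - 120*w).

Factor the denominator: w*(w - 6)*(w - 5)*(w - 4).
Partial-fraction decomposition: -19/(8*(w - 4)) + 59/(5*(w - 5)) - 125/(12*(w - 6)) - 1/(120*w).
Integrate each term: A/(w−a) contributes A·log|w−a|.

-log(w)/120 - 125*log(w - 6)/12 + 59*log(w - 5)/5 - 19*log(w - 4)/8 + C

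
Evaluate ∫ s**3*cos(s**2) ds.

Let u = s², du = 2s ds; rewrite as (1/2)∫ u^1·cos(1u) du.
Now integrate by parts 1 time.

s**2*sin(s**2)/2 + cos(s**2)/2 + C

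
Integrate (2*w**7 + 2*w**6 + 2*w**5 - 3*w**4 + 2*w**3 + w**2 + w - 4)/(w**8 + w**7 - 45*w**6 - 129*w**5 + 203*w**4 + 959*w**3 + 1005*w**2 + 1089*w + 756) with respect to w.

Factor the denominator: (w - 7)*(w - 3)*(w + 1)*(w + 3)**2*(w + 4)*(w**2 + 1).
Partial-fraction decomposition: (587*w - 291)/(85000*(w**2 + 1)) + 27512/(3927*(w + 4)) - 213523/(36000*(w + 3)) + 3697/(1200*(w + 3)**2) - 11/(768*(w + 1)) - 6137/(40320*(w - 3)) + 1909533/(1760000*(w - 7)).
Integrate each term; A/(w−a) gives A·log|w−a|; the (Bw+D)/(w²+p²) term gives a log and an atan.

1909533*log(w - 7)/1760000 - 6137*log(w - 3)/40320 - 11*log(w + 1)/768 - 213523*log(w + 3)/36000 + 27512*log(w + 4)/3927 + 587*log(w**2 + 1)/170000 - 291*atan(w)/85000 - 3697/(1200*w + 3600) + C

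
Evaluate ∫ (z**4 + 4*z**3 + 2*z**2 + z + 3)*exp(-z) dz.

(-z**4 - 8*z**3 - 26*z**2 - 53*z - 56)*exp(-z) + C

Use integration by parts with u = z**4 + 4*z**3 + 2*z**2 + z + 3, dv = exp(-z) dz, so v = -exp(-z).
Apply parts 4 times (tabular method): alternate signs, differentiate u down to 0, integrate dv up.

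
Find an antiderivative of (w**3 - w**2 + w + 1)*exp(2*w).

(4*w**3 - 10*w**2 + 14*w - 3)*exp(2*w)/8 + C

Use integration by parts with u = w**3 - w**2 + w + 1, dv = exp(2*w) dw, so v = exp(2*w)/2.
Apply parts 3 times (tabular method): alternate signs, differentiate u down to 0, integrate dv up.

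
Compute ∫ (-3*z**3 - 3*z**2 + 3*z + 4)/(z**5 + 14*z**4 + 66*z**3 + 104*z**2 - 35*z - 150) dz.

log(z - 1)/432 - 10*log(z + 2)/27 + 49*log(z + 3)/16 - 97*log(z + 5)/36 + 289/(36*z + 180) + C

Factor the denominator: (z - 1)*(z + 2)*(z + 3)*(z + 5)**2.
Partial-fraction decomposition: -97/(36*(z + 5)) - 289/(36*(z + 5)**2) + 49/(16*(z + 3)) - 10/(27*(z + 2)) + 1/(432*(z - 1)).
Integrate each term; A/(z−a) gives A·log|z−a|; A/(z−a)² gives −A/(z−a).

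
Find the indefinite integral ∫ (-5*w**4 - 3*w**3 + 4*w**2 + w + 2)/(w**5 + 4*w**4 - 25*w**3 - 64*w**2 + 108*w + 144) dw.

Factor the denominator: (w - 4)*(w - 2)*(w + 1)*(w + 3)*(w + 6).
Partial-fraction decomposition: -1423/(300*(w + 6)) + 289/(210*(w + 3)) + 1/(50*(w + 1)) + 7/(20*(w - 2)) - 701/(350*(w - 4)).
Integrate each term: A/(w−a) contributes A·log|w−a|.

-701*log(w - 4)/350 + 7*log(w - 2)/20 + log(w + 1)/50 + 289*log(w + 3)/210 - 1423*log(w + 6)/300 + C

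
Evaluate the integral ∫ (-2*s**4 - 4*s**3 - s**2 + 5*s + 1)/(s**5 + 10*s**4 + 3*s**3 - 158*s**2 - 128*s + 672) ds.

-263*log(s - 3)/490 + 19*log(s - 2)/108 + 4759*log(s + 4)/1764 - 1171*log(s + 7)/270 + 97/(42*s + 168) + C

Factor the denominator: (s - 3)*(s - 2)*(s + 4)**2*(s + 7).
Partial-fraction decomposition: -1171/(270*(s + 7)) + 4759/(1764*(s + 4)) - 97/(42*(s + 4)**2) + 19/(108*(s - 2)) - 263/(490*(s - 3)).
Integrate each term; A/(s−a) gives A·log|s−a|; A/(s−a)² gives −A/(s−a).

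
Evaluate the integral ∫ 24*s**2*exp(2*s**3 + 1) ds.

4*exp(2*s**3 + 1) + C

Let u = 2*s**3 + 1, so du = (6*s**2) ds.
Rewriting, the integral becomes 4·∫ e^u du = 4·e^u.
Substituting back, u = 2*s**3 + 1.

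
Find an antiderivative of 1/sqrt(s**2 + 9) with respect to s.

Substitute s = 3·tan(θ), so ds = 3·sec(θ)^2 dθ and the radical becomes sqrt(s**2 + 9) = 3·sec(θ) by the Pythagorean identity.
Integrate the resulting trig expression in θ, then back-substitute tan(θ) = s/3, sec(θ) = sqrt(s**2 + 9)/3 (absorbing any constant into C).

log(s + sqrt(s**2 + 9)) + C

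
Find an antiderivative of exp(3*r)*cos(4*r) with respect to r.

4*exp(3*r)*sin(4*r)/25 + 3*exp(3*r)*cos(4*r)/25 + C

Let I denote the integral. Integrate by parts with u = cos(4*r), dv = exp(3*r) dr, so v = exp(3*r)/3: I = exp(3*r)*cos(4*r)/3 + (4/3)·∫ exp(3*r)*sin(4*r) dr.
Apply parts again with u = sin(4*r), dv = exp(3*r) dr: ∫ exp(3*r)*sin(4*r) dr = exp(3*r)*sin(4*r)/3 − (4/3)·I. Substituting back brings back I: I = 4*exp(3*r)*sin(4*r)/9 + exp(3*r)*cos(4*r)/3 − (16/9)·I.
Solving for I: (1 + 16/9)·I equals the remaining terms, so I = (9/25)·(4*exp(3*r)*sin(4*r)/9 + exp(3*r)*cos(4*r)/3).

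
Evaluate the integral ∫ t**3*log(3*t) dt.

t**4*(log(t) + log(3))/4 - t**4/16 + C

Use integration by parts with u = log(3*t), dv = t**3 dt.
Then du = 1/t dt and v = t**4/4.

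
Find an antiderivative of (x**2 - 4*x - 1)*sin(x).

Use integration by parts with u = x**2 - 4*x - 1, dv = sin(x) dx, so v = -cos(x).
Apply parts 2 times (tabular method): alternate signs, differentiate u down to 0, integrate dv up.

-x**2*cos(x) + 2*x*sin(x) + 4*x*cos(x) - 4*sin(x) + 3*cos(x) + C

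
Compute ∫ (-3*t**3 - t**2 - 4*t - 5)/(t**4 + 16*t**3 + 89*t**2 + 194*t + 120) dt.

log(t + 1)/60 - 187*log(t + 4)/6 + 365*log(t + 5)/4 - 631*log(t + 6)/10 + C

Factor the denominator: (t + 1)*(t + 4)*(t + 5)*(t + 6).
Partial-fraction decomposition: -631/(10*(t + 6)) + 365/(4*(t + 5)) - 187/(6*(t + 4)) + 1/(60*(t + 1)).
Integrate each term: A/(t−a) contributes A·log|t−a|.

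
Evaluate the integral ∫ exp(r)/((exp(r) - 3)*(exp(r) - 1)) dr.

Let u = e^r, du = e^r dr.
The integral becomes ∫ du/((u-1)(u-3)); decompose into partial fractions.

log(exp(r) - 3)/2 - log(exp(r) - 1)/2 + C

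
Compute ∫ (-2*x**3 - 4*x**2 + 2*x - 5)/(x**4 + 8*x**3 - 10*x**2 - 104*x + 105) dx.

Factor the denominator: (x - 3)*(x - 1)*(x + 5)*(x + 7).
Partial-fraction decomposition: -471/(160*(x + 7)) + 45/(32*(x + 5)) + 3/(32*(x - 1)) - 89/(160*(x - 3)).
Integrate each term: A/(x−a) contributes A·log|x−a|.

-89*log(x - 3)/160 + 3*log(x - 1)/32 + 45*log(x + 5)/32 - 471*log(x + 7)/160 + C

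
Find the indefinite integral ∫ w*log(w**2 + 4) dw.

w**2*log(w**2 + 4)/2 - w**2/2 + 2*log(w**2 + 4) + C

Let u = w**2 + 4, so du = (2*w) dw.
The integral becomes (1/2)·∫ log(u) du; integrate by parts with u′=log(u), dv′=du.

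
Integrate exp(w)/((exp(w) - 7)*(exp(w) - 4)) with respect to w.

log(exp(w) - 7)/3 - log(exp(w) - 4)/3 + C

Let u = e^w, du = e^w dw.
The integral becomes ∫ du/((u-4)(u-7)); decompose into partial fractions.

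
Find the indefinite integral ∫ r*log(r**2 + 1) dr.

Let u = r**2 + 1, so du = (2*r) dr.
The integral becomes (1/2)·∫ log(u) du; integrate by parts with u′=log(u), dv′=du.

r**2*log(r**2 + 1)/2 - r**2/2 + log(r**2 + 1)/2 + C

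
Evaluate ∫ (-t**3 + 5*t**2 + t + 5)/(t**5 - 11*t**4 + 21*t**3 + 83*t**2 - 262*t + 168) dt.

Factor the denominator: (t - 7)*(t - 4)*(t - 2)*(t - 1)*(t + 3).
Partial-fraction decomposition: 37/(700*(t + 3)) - 5/(36*(t - 1)) + 19/(50*(t - 2)) - 25/(126*(t - 4)) - 43/(450*(t - 7)).
Integrate each term: A/(t−a) contributes A·log|t−a|.

-43*log(t - 7)/450 - 25*log(t - 4)/126 + 19*log(t - 2)/50 - 5*log(t - 1)/36 + 37*log(t + 3)/700 + C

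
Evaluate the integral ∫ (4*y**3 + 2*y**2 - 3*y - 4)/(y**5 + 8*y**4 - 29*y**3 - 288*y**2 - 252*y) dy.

log(y)/63 + 457*log(y - 6)/3276 - log(y + 1)/70 + 389*log(y + 6)/180 - 419*log(y + 7)/182 + C

Factor the denominator: y*(y - 6)*(y + 1)*(y + 6)*(y + 7).
Partial-fraction decomposition: -419/(182*(y + 7)) + 389/(180*(y + 6)) - 1/(70*(y + 1)) + 457/(3276*(y - 6)) + 1/(63*y).
Integrate each term: A/(y−a) contributes A·log|y−a|.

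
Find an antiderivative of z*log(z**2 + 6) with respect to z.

z**2*log(z**2 + 6)/2 - z**2/2 + 3*log(z**2 + 6) + C

Let u = z**2 + 6, so du = (2*z) dz.
The integral becomes (1/2)·∫ log(u) du; integrate by parts with u′=log(u), dv′=du.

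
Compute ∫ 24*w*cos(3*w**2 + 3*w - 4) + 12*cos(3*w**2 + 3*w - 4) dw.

4*sin(3*w**2 + 3*w - 4) + C

Let u = 3*w**2 + 3*w - 4, so du = (6*w + 3) dw.
Rewriting, the integral becomes 4·∫ cos(u) du = 4·sin(u).
Substituting back, u = 3*w**2 + 3*w - 4.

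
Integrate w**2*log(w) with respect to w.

Use integration by parts with u = log(w), dv = w**2 dw.
Then du = 1/w dw and v = w**3/3.

w**3*log(w)/3 - w**3/9 + C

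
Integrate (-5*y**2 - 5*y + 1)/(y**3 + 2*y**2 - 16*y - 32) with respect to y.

-33*log(y - 4)/16 + 3*log(y + 2)/4 - 59*log(y + 4)/16 + C

Factor the denominator: (y - 4)*(y + 2)*(y + 4).
Partial-fraction decomposition: -59/(16*(y + 4)) + 3/(4*(y + 2)) - 33/(16*(y - 4)).
Integrate each term: A/(y−a) contributes A·log|y−a|.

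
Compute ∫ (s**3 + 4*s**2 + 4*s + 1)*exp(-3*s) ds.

Use integration by parts with u = s**3 + 4*s**2 + 4*s + 1, dv = exp(-3*s) ds, so v = -exp(-3*s)/3.
Apply parts 3 times (tabular method): alternate signs, differentiate u down to 0, integrate dv up.

(-9*s**3 - 45*s**2 - 66*s - 31)*exp(-3*s)/27 + C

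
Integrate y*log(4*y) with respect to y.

Use integration by parts with u = log(4*y), dv = y dy.
Then du = 1/y dy and v = y**2/2.

y**2*(log(y) + 2*log(2))/2 - y**2/4 + C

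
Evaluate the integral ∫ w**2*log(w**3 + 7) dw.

Let u = w**3 + 7, so du = (3*w**2) dw.
The integral becomes (1/3)·∫ log(u) du; integrate by parts with u′=log(u), dv′=du.

w**3*log(w**3 + 7)/3 - w**3/3 + 7*log(w**3 + 7)/3 + C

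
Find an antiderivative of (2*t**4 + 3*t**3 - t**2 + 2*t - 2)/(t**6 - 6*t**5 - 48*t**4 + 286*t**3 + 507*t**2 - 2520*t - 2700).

Factor the denominator: (t - 6)*(t - 5)**2*(t + 1)*(t + 3)*(t + 6).
Partial-fraction decomposition: -947/(10890*(t + 6)) + 1/(54*(t + 3)) + 1/(420*(t + 1)) - 6077/(1452*(t - 5)) - 67/(22*(t - 5)**2) + 1607/(378*(t - 6)).
Integrate each term; A/(t−a) gives A·log|t−a|; A/(t−a)² gives −A/(t−a).

1607*log(t - 6)/378 - 6077*log(t - 5)/1452 + log(t + 1)/420 + log(t + 3)/54 - 947*log(t + 6)/10890 + 67/(22*t - 110) + C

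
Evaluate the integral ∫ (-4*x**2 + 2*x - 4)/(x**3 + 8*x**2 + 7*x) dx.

Factor the denominator: x*(x + 1)*(x + 7).
Partial-fraction decomposition: -107/(21*(x + 7)) + 5/(3*(x + 1)) - 4/(7*x).
Integrate each term: A/(x−a) contributes A·log|x−a|.

-4*log(x)/7 + 5*log(x + 1)/3 - 107*log(x + 7)/21 + C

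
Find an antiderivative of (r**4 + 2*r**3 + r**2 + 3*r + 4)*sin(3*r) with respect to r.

Use integration by parts with u = r**4 + 2*r**3 + r**2 + 3*r + 4, dv = sin(3*r) dr, so v = -cos(3*r)/3.
Apply parts 4 times (tabular method): alternate signs, differentiate u down to 0, integrate dv up.

-r**4*cos(3*r)/3 + 4*r**3*sin(3*r)/9 - 2*r**3*cos(3*r)/3 + 2*r**2*sin(3*r)/3 + r**2*cos(3*r)/9 - 2*r*sin(3*r)/27 - 5*r*cos(3*r)/9 + 5*sin(3*r)/27 - 110*cos(3*r)/81 + C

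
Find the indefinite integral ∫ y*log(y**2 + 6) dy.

y**2*log(y**2 + 6)/2 - y**2/2 + 3*log(y**2 + 6) + C

Let u = y**2 + 6, so du = (2*y) dy.
The integral becomes (1/2)·∫ log(u) du; integrate by parts with u′=log(u), dv′=du.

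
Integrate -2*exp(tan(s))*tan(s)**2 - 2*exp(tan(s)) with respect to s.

-2*exp(tan(s)) + C

Let u = tan(s), so du = (tan(s)**2 + 1) ds.
Rewriting, the integral becomes -2·∫ e^u du = -2·e^u.
Substituting back, u = tan(s).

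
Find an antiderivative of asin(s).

Use integration by parts with u = arcsin(s), dv = ds.
Then du = 1/sqrt(-s**2 + 1) ds.

s*asin(s) + sqrt(-s**2 + 1) + C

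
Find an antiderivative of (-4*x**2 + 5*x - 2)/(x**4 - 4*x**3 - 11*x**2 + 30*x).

-log(x)/15 - 77*log(x - 5)/120 + 4*log(x - 2)/15 + 53*log(x + 3)/120 + C

Factor the denominator: x*(x - 5)*(x - 2)*(x + 3).
Partial-fraction decomposition: 53/(120*(x + 3)) + 4/(15*(x - 2)) - 77/(120*(x - 5)) - 1/(15*x).
Integrate each term: A/(x−a) contributes A·log|x−a|.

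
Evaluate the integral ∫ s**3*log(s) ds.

Use integration by parts with u = log(s), dv = s**3 ds.
Then du = 1/s ds and v = s**4/4.

s**4*log(s)/4 - s**4/16 + C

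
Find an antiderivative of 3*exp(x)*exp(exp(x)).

Let u = exp(x), so du = (exp(x)) dx.
Rewriting, the integral becomes 3·∫ e^u du = 3·e^u.
Substituting back, u = exp(x).

3*exp(exp(x)) + C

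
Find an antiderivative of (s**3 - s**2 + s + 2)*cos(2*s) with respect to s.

Use integration by parts with u = s**3 - s**2 + s + 2, dv = cos(2*s) ds, so v = sin(2*s)/2.
Apply parts 3 times (tabular method): alternate signs, differentiate u down to 0, integrate dv up.

s**3*sin(2*s)/2 - s**2*sin(2*s)/2 + 3*s**2*cos(2*s)/4 - s*sin(2*s)/4 - s*cos(2*s)/2 + 5*sin(2*s)/4 - cos(2*s)/8 + C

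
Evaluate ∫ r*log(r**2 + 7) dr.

Let u = r**2 + 7, so du = (2*r) dr.
The integral becomes (1/2)·∫ log(u) du; integrate by parts with u′=log(u), dv′=du.

r**2*log(r**2 + 7)/2 - r**2/2 + 7*log(r**2 + 7)/2 + C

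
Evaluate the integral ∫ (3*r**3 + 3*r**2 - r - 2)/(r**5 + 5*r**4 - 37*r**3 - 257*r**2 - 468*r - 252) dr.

389*log(r - 7)/3120 + log(r + 1)/80 - log(r + 2)/3 + 53*log(r + 3)/60 - 134*log(r + 6)/195 + C

Factor the denominator: (r - 7)*(r + 1)*(r + 2)*(r + 3)*(r + 6).
Partial-fraction decomposition: -134/(195*(r + 6)) + 53/(60*(r + 3)) - 1/(3*(r + 2)) + 1/(80*(r + 1)) + 389/(3120*(r - 7)).
Integrate each term: A/(r−a) contributes A·log|r−a|.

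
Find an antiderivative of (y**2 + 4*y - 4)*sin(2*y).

Use integration by parts with u = y**2 + 4*y - 4, dv = sin(2*y) dy, so v = -cos(2*y)/2.
Apply parts 2 times (tabular method): alternate signs, differentiate u down to 0, integrate dv up.

-y**2*cos(2*y)/2 + y*sin(2*y)/2 - 2*y*cos(2*y) + sin(2*y) + 9*cos(2*y)/4 + C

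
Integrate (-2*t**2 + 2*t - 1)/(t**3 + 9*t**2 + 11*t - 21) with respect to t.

Factor the denominator: (t - 1)*(t + 3)*(t + 7).
Partial-fraction decomposition: -113/(32*(t + 7)) + 25/(16*(t + 3)) - 1/(32*(t - 1)).
Integrate each term: A/(t−a) contributes A·log|t−a|.

-log(t - 1)/32 + 25*log(t + 3)/16 - 113*log(t + 7)/32 + C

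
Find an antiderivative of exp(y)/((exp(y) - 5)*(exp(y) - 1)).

Let u = e^y, du = e^y dy.
The integral becomes ∫ du/((u-1)(u-5)); decompose into partial fractions.

log(exp(y) - 5)/4 - log(exp(y) - 1)/4 + C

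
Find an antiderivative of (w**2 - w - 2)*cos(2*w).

Use integration by parts with u = w**2 - w - 2, dv = cos(2*w) dw, so v = sin(2*w)/2.
Apply parts 2 times (tabular method): alternate signs, differentiate u down to 0, integrate dv up.

w**2*sin(2*w)/2 - w*sin(2*w)/2 + w*cos(2*w)/2 - 5*sin(2*w)/4 - cos(2*w)/4 + C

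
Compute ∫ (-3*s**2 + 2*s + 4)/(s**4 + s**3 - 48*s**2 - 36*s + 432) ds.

Factor the denominator: (s - 6)*(s - 3)*(s + 4)*(s + 6).
Partial-fraction decomposition: 29/(54*(s + 6)) - 13/(35*(s + 4)) + 17/(189*(s - 3)) - 23/(90*(s - 6)).
Integrate each term: A/(s−a) contributes A·log|s−a|.

-23*log(s - 6)/90 + 17*log(s - 3)/189 - 13*log(s + 4)/35 + 29*log(s + 6)/54 + C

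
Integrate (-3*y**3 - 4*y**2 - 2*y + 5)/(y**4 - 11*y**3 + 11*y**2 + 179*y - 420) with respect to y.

-617*log(y - 7)/44 + 40*log(y - 5)/3 - 59*log(y - 3)/28 - 47*log(y + 4)/231 + C

Factor the denominator: (y - 7)*(y - 5)*(y - 3)*(y + 4).
Partial-fraction decomposition: -47/(231*(y + 4)) - 59/(28*(y - 3)) + 40/(3*(y - 5)) - 617/(44*(y - 7)).
Integrate each term: A/(y−a) contributes A·log|y−a|.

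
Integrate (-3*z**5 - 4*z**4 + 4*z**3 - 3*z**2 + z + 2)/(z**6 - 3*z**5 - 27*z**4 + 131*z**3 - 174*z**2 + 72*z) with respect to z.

log(z)/36 - 647*log(z - 4)/60 + 967*log(z - 3)/108 - 323*log(z - 1)/588 - 4292*log(z + 6)/6615 + 1/(14*z - 14) + C

Factor the denominator: z*(z - 4)*(z - 3)*(z - 1)**2*(z + 6).
Partial-fraction decomposition: -4292/(6615*(z + 6)) - 323/(588*(z - 1)) - 1/(14*(z - 1)**2) + 967/(108*(z - 3)) - 647/(60*(z - 4)) + 1/(36*z).
Integrate each term; A/(z−a) gives A·log|z−a|; A/(z−a)² gives −A/(z−a).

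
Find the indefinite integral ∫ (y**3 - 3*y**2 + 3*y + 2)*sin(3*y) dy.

Use integration by parts with u = y**3 - 3*y**2 + 3*y + 2, dv = sin(3*y) dy, so v = -cos(3*y)/3.
Apply parts 3 times (tabular method): alternate signs, differentiate u down to 0, integrate dv up.

-y**3*cos(3*y)/3 + y**2*sin(3*y)/3 + y**2*cos(3*y) - 2*y*sin(3*y)/3 - 7*y*cos(3*y)/9 + 7*sin(3*y)/27 - 8*cos(3*y)/9 + C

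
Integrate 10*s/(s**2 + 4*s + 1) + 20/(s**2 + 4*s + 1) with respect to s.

Let u = s**2 + 4*s + 1, so du = (2*s + 4) ds.
Rewriting, the integral becomes 5·∫ 1/u du = 5·log(u).
Substituting back, u = s**2 + 4*s + 1.

5*log(s**2 + 4*s + 1) + C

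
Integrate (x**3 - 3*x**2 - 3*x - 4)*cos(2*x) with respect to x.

Use integration by parts with u = x**3 - 3*x**2 - 3*x - 4, dv = cos(2*x) dx, so v = sin(2*x)/2.
Apply parts 3 times (tabular method): alternate signs, differentiate u down to 0, integrate dv up.

x**3*sin(2*x)/2 - 3*x**2*sin(2*x)/2 + 3*x**2*cos(2*x)/4 - 9*x*sin(2*x)/4 - 3*x*cos(2*x)/2 - 5*sin(2*x)/4 - 9*cos(2*x)/8 + C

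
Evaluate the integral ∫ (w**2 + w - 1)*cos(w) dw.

Use integration by parts with u = w**2 + w - 1, dv = cos(w) dw, so v = sin(w).
Apply parts 2 times (tabular method): alternate signs, differentiate u down to 0, integrate dv up.

w**2*sin(w) + w*sin(w) + 2*w*cos(w) - 3*sin(w) + cos(w) + C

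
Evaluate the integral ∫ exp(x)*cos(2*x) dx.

Let I denote the integral. Integrate by parts with u = cos(2*x), dv = exp(x) dx, so v = exp(x): I = exp(x)*cos(2*x) + 2·∫ exp(x)*sin(2*x) dx.
Apply parts again with u = sin(2*x), dv = exp(x) dx: ∫ exp(x)*sin(2*x) dx = exp(x)*sin(2*x) − 2·I. Substituting back brings back I: I = 2*exp(x)*sin(2*x) + exp(x)*cos(2*x) − 4·I.
Solving for I: (1 + 4)·I equals the remaining terms, so I = (1/5)·(2*exp(x)*sin(2*x) + exp(x)*cos(2*x)).

2*exp(x)*sin(2*x)/5 + exp(x)*cos(2*x)/5 + C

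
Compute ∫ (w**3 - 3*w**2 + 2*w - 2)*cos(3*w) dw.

Use integration by parts with u = w**3 - 3*w**2 + 2*w - 2, dv = cos(3*w) dw, so v = sin(3*w)/3.
Apply parts 3 times (tabular method): alternate signs, differentiate u down to 0, integrate dv up.

w**3*sin(3*w)/3 - w**2*sin(3*w) + w**2*cos(3*w)/3 + 4*w*sin(3*w)/9 - 2*w*cos(3*w)/3 - 4*sin(3*w)/9 + 4*cos(3*w)/27 + C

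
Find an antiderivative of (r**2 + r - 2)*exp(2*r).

Use integration by parts with u = r**2 + r - 2, dv = exp(2*r) dr, so v = exp(2*r)/2.
Apply parts 2 times (tabular method): alternate signs, differentiate u down to 0, integrate dv up.

(r**2 - 2)*exp(2*r)/2 + C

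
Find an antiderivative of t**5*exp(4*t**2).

Let u = t², du = 2t dt; rewrite as (1/2)∫ u^2·exp(4u) du.
Now integrate by parts 2 times.

(8*t**4 - 4*t**2 + 1)*exp(4*t**2)/64 + C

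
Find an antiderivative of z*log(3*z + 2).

z**2*log(3*z + 2)/2 - z**2/4 + z/3 - 2*log(3*z + 2)/9 + C

Use integration by parts with u = log(3*z + 2), dv = z dz.
Then du = 3/(3*z + 2) dz and v = z**2/2.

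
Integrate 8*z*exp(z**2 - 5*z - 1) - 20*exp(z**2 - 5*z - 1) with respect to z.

4*exp(z**2 - 5*z - 1) + C

Let u = z**2 - 5*z - 1, so du = (2*z - 5) dz.
Rewriting, the integral becomes 4·∫ e^u du = 4·e^u.
Substituting back, u = z**2 - 5*z - 1.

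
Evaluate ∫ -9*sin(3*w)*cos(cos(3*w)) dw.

Let u = cos(3*w), so du = (-3*sin(3*w)) dw.
Rewriting, the integral becomes 3·∫ cos(u) du = 3·sin(u).
Substituting back, u = cos(3*w).

3*sin(cos(3*w)) + C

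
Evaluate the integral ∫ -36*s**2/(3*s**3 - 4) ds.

Let u = 3*s**3 - 4, so du = (9*s**2) ds.
Rewriting, the integral becomes -4·∫ 1/u du = -4·log(u).
Substituting back, u = 3*s**3 - 4.

-4*log(3*s**3 - 4) + C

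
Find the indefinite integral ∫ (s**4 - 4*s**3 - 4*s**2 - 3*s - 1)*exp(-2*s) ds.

(-s**4 + 2*s**3 + 7*s**2 + 10*s + 6)*exp(-2*s)/2 + C

Use integration by parts with u = s**4 - 4*s**3 - 4*s**2 - 3*s - 1, dv = exp(-2*s) ds, so v = -exp(-2*s)/2.
Apply parts 4 times (tabular method): alternate signs, differentiate u down to 0, integrate dv up.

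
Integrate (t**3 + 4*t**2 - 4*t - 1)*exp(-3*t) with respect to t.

Use integration by parts with u = t**3 + 4*t**2 - 4*t - 1, dv = exp(-3*t) dt, so v = -exp(-3*t)/3.
Apply parts 3 times (tabular method): alternate signs, differentiate u down to 0, integrate dv up.

(-9*t**3 - 45*t**2 + 6*t + 11)*exp(-3*t)/27 + C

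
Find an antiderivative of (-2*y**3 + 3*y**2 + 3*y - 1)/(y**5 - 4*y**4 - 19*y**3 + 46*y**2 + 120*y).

-log(y)/120 - 23*log(y - 5)/40 + 23*log(y - 4)/56 - log(y + 2)/4 + 71*log(y + 3)/168 + C

Factor the denominator: y*(y - 5)*(y - 4)*(y + 2)*(y + 3).
Partial-fraction decomposition: 71/(168*(y + 3)) - 1/(4*(y + 2)) + 23/(56*(y - 4)) - 23/(40*(y - 5)) - 1/(120*y).
Integrate each term: A/(y−a) contributes A·log|y−a|.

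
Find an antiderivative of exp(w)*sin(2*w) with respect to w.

Let I denote the integral. Integrate by parts with u = sin(2*w), dv = exp(w) dw, so v = exp(w): I = exp(w)*sin(2*w) − 2·∫ exp(w)*cos(2*w) dw.
Apply parts again with u = cos(2*w), dv = exp(w) dw: ∫ exp(w)*cos(2*w) dw = exp(w)*cos(2*w) + 2·I. Substituting back brings back I: I = exp(w)*sin(2*w) - 2*exp(w)*cos(2*w) − 4·I.
Solving for I: (1 + 4)·I equals the remaining terms, so I = (1/5)·(exp(w)*sin(2*w) - 2*exp(w)*cos(2*w)).

exp(w)*sin(2*w)/5 - 2*exp(w)*cos(2*w)/5 + C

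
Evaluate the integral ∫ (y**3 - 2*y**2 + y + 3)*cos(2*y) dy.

Use integration by parts with u = y**3 - 2*y**2 + y + 3, dv = cos(2*y) dy, so v = sin(2*y)/2.
Apply parts 3 times (tabular method): alternate signs, differentiate u down to 0, integrate dv up.

y**3*sin(2*y)/2 - y**2*sin(2*y) + 3*y**2*cos(2*y)/4 - y*sin(2*y)/4 - y*cos(2*y) + 2*sin(2*y) - cos(2*y)/8 + C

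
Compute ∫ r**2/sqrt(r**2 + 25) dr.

Substitute r = 5·tan(θ), so dr = 5·sec(θ)^2 dθ and the radical becomes sqrt(r**2 + 25) = 5·sec(θ) by the Pythagorean identity.
Integrate the resulting trig expression in θ, then back-substitute tan(θ) = r/5, sec(θ) = sqrt(r**2 + 25)/5 (absorbing any constant into C).

r*sqrt(r**2 + 25)/2 - 25*log(r + sqrt(r**2 + 25))/2 + C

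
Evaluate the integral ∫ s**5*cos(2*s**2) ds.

Let u = s², du = 2s ds; rewrite as (1/2)∫ u^2·cos(2u) du.
Now integrate by parts 2 times.

s**4*sin(2*s**2)/4 + s**2*cos(2*s**2)/4 - sin(2*s**2)/8 + C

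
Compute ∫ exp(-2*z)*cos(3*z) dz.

Let I denote the integral. Integrate by parts with u = cos(3*z), dv = exp(-2*z) dz, so v = -exp(-2*z)/2: I = -exp(-2*z)*cos(3*z)/2 − (3/2)·∫ exp(-2*z)*sin(3*z) dz.
Apply parts again with u = sin(3*z), dv = exp(-2*z) dz: ∫ exp(-2*z)*sin(3*z) dz = -exp(-2*z)*sin(3*z)/2 + (3/2)·I. Substituting back brings back I: I = 3*exp(-2*z)*sin(3*z)/4 - exp(-2*z)*cos(3*z)/2 − (9/4)·I.
Solving for I: (1 + 9/4)·I equals the remaining terms, so I = (4/13)·(3*exp(-2*z)*sin(3*z)/4 - exp(-2*z)*cos(3*z)/2).

3*exp(-2*z)*sin(3*z)/13 - 2*exp(-2*z)*cos(3*z)/13 + C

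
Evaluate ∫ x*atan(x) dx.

x**2*atan(x)/2 - x/2 + atan(x)/2 + C

Use integration by parts with u = arctan(x), dv = x dx.
Then du = 1/(x**2 + 1) dx.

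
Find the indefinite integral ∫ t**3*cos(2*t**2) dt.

Let u = t², du = 2t dt; rewrite as (1/2)∫ u^1·cos(2u) du.
Now integrate by parts 1 time.

t**2*sin(2*t**2)/4 + cos(2*t**2)/8 + C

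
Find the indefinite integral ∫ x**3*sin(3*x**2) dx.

Let u = x², du = 2x dx; rewrite as (1/2)∫ u^1·sin(3u) du.
Now integrate by parts 1 time.

-x**2*cos(3*x**2)/6 + sin(3*x**2)/18 + C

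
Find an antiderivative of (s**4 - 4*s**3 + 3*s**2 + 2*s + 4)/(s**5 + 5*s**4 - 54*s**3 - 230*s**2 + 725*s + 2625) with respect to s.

9961*log(s - 5)/57600 + 107*log(s + 3)/256 - 597*log(s + 5)/200 + 1955*log(s + 7)/576 - 107/(480*s - 2400) + C

Factor the denominator: (s - 5)**2*(s + 3)*(s + 5)*(s + 7).
Partial-fraction decomposition: 1955/(576*(s + 7)) - 597/(200*(s + 5)) + 107/(256*(s + 3)) + 9961/(57600*(s - 5)) + 107/(480*(s - 5)**2).
Integrate each term; A/(s−a) gives A·log|s−a|; A/(s−a)² gives −A/(s−a).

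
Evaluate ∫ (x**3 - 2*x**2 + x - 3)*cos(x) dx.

x**3*sin(x) - 2*x**2*sin(x) + 3*x**2*cos(x) - 5*x*sin(x) - 4*x*cos(x) + sin(x) - 5*cos(x) + C

Use integration by parts with u = x**3 - 2*x**2 + x - 3, dv = cos(x) dx, so v = sin(x).
Apply parts 3 times (tabular method): alternate signs, differentiate u down to 0, integrate dv up.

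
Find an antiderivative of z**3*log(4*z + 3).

z**4*log(4*z + 3)/4 - z**4/16 + z**3/16 - 9*z**2/128 + 27*z/256 - 81*log(4*z + 3)/1024 + C

Use integration by parts with u = log(4*z + 3), dv = z**3 dz.
Then du = 4/(4*z + 3) dz and v = z**4/4.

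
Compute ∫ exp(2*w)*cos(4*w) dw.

exp(2*w)*sin(4*w)/5 + exp(2*w)*cos(4*w)/10 + C

Let I denote the integral. Integrate by parts with u = cos(4*w), dv = exp(2*w) dw, so v = exp(2*w)/2: I = exp(2*w)*cos(4*w)/2 + 2·∫ exp(2*w)*sin(4*w) dw.
Apply parts again with u = sin(4*w), dv = exp(2*w) dw: ∫ exp(2*w)*sin(4*w) dw = exp(2*w)*sin(4*w)/2 − 2·I. Substituting back brings back I: I = exp(2*w)*sin(4*w) + exp(2*w)*cos(4*w)/2 − 4·I.
Solving for I: (1 + 4)·I equals the remaining terms, so I = (1/5)·(exp(2*w)*sin(4*w) + exp(2*w)*cos(4*w)/2).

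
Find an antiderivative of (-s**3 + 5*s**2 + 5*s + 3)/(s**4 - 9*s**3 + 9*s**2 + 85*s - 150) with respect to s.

-197*log(s - 5)/144 + 5*log(s - 2)/9 - 3*log(s + 3)/16 - 7/(6*s - 30) + C

Factor the denominator: (s - 5)**2*(s - 2)*(s + 3).
Partial-fraction decomposition: -3/(16*(s + 3)) + 5/(9*(s - 2)) - 197/(144*(s - 5)) + 7/(6*(s - 5)**2).
Integrate each term; A/(s−a) gives A·log|s−a|; A/(s−a)² gives −A/(s−a).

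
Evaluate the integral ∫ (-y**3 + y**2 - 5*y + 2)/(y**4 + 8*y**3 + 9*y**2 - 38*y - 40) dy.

-2*log(y - 2)/21 - log(y + 1)/4 + 17*log(y + 4)/3 - 177*log(y + 5)/28 + C

Factor the denominator: (y - 2)*(y + 1)*(y + 4)*(y + 5).
Partial-fraction decomposition: -177/(28*(y + 5)) + 17/(3*(y + 4)) - 1/(4*(y + 1)) - 2/(21*(y - 2)).
Integrate each term: A/(y−a) contributes A·log|y−a|.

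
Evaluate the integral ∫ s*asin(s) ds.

Use integration by parts with u = arcsin(s), dv = s ds.
Then du = 1/sqrt(-s**2 + 1) ds.

s**2*asin(s)/2 + s*sqrt(-s**2 + 1)/4 - asin(s)/4 + C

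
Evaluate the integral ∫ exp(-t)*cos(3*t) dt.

Let I denote the integral. Integrate by parts with u = cos(3*t), dv = exp(-t) dt, so v = -exp(-t): I = -exp(-t)*cos(3*t) − 3·∫ exp(-t)*sin(3*t) dt.
Apply parts again with u = sin(3*t), dv = exp(-t) dt: ∫ exp(-t)*sin(3*t) dt = -exp(-t)*sin(3*t) + 3·I. Substituting back brings back I: I = 3*exp(-t)*sin(3*t) - exp(-t)*cos(3*t) − 9·I.
Solving for I: (1 + 9)·I equals the remaining terms, so I = (1/10)·(3*exp(-t)*sin(3*t) - exp(-t)*cos(3*t)).

3*exp(-t)*sin(3*t)/10 - exp(-t)*cos(3*t)/10 + C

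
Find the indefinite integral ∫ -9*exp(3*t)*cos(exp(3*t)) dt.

Let u = exp(3*t), so du = (3*exp(3*t)) dt.
Rewriting, the integral becomes -3·∫ cos(u) du = -3·sin(u).
Substituting back, u = exp(3*t).

-3*sin(exp(3*t)) + C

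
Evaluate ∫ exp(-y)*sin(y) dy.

-exp(-y)*sin(y)/2 - exp(-y)*cos(y)/2 + C

Let I denote the integral. Integrate by parts with u = sin(y), dv = exp(-y) dy, so v = -exp(-y): I = -exp(-y)*sin(y) + ∫ exp(-y)*cos(y) dy.
Apply parts again with u = cos(y), dv = exp(-y) dy: ∫ exp(-y)*cos(y) dy = -exp(-y)*cos(y) − I. Substituting back brings back I: I = -exp(-y)*sin(y) - exp(-y)*cos(y) − I.
Solving for I: (1 + 1)·I equals the remaining terms, so I = (1/2)·(-exp(-y)*sin(y) - exp(-y)*cos(y)).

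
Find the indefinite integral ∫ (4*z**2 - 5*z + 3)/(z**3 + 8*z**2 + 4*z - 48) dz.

Factor the denominator: (z - 2)*(z + 4)*(z + 6).
Partial-fraction decomposition: 177/(16*(z + 6)) - 29/(4*(z + 4)) + 3/(16*(z - 2)).
Integrate each term: A/(z−a) contributes A·log|z−a|.

3*log(z - 2)/16 - 29*log(z + 4)/4 + 177*log(z + 6)/16 + C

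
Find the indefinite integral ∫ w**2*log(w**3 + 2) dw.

w**3*log(w**3 + 2)/3 - w**3/3 + 2*log(w**3 + 2)/3 + C

Let u = w**3 + 2, so du = (3*w**2) dw.
The integral becomes (1/3)·∫ log(u) du; integrate by parts with u′=log(u), dv′=du.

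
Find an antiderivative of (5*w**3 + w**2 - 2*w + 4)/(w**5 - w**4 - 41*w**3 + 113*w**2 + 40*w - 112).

Factor the denominator: (w - 4)**2*(w - 1)*(w + 1)*(w + 7).
Partial-fraction decomposition: -103/(363*(w + 7)) - 1/(150*(w + 1)) + 1/(18*(w - 1)) + 6394/(27225*(w - 4)) + 332/(165*(w - 4)**2).
Integrate each term; A/(w−a) gives A·log|w−a|; A/(w−a)² gives −A/(w−a).

6394*log(w - 4)/27225 + log(w - 1)/18 - log(w + 1)/150 - 103*log(w + 7)/363 - 332/(165*w - 660) + C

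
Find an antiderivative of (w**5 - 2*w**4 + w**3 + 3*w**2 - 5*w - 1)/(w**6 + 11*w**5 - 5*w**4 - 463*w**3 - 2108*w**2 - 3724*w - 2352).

4153*log(w - 7)/41580 - 6601*log(w + 2)/2700 + 391*log(w + 3)/40 - 511*log(w + 4)/44 + 7257*log(w + 7)/1400 - 17/(30*w + 60) + C

Factor the denominator: (w - 7)*(w + 2)**2*(w + 3)*(w + 4)*(w + 7).
Partial-fraction decomposition: 7257/(1400*(w + 7)) - 511/(44*(w + 4)) + 391/(40*(w + 3)) - 6601/(2700*(w + 2)) + 17/(30*(w + 2)**2) + 4153/(41580*(w - 7)).
Integrate each term; A/(w−a) gives A·log|w−a|; A/(w−a)² gives −A/(w−a).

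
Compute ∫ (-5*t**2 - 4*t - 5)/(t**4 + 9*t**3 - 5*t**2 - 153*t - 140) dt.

-101*log(t - 4)/495 + log(t + 1)/20 - 55*log(t + 5)/36 + 37*log(t + 7)/22 + C

Factor the denominator: (t - 4)*(t + 1)*(t + 5)*(t + 7).
Partial-fraction decomposition: 37/(22*(t + 7)) - 55/(36*(t + 5)) + 1/(20*(t + 1)) - 101/(495*(t - 4)).
Integrate each term: A/(t−a) contributes A·log|t−a|.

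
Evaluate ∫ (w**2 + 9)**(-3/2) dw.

Substitute w = 3·tan(θ), so dw = 3·sec(θ)^2 dθ and the radical becomes sqrt(w**2 + 9) = 3·sec(θ) by the Pythagorean identity.
Integrate the resulting trig expression in θ, then back-substitute tan(θ) = w/3, sec(θ) = sqrt(w**2 + 9)/3 (absorbing any constant into C).

w/(9*sqrt(w**2 + 9)) + C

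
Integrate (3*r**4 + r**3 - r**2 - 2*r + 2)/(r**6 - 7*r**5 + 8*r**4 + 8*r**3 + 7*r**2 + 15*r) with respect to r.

2*log(r)/15 + 1967*log(r - 5)/1560 - 257*log(r - 3)/240 - 5*log(r + 1)/48 - 57*log(r**2 + 1)/520 - 51*atan(r)/260 + C

Factor the denominator: r*(r - 5)*(r - 3)*(r + 1)*(r**2 + 1).
Partial-fraction decomposition: -3*(19*r + 17)/(260*(r**2 + 1)) - 5/(48*(r + 1)) - 257/(240*(r - 3)) + 1967/(1560*(r - 5)) + 2/(15*r).
Integrate each term; A/(r−a) gives A·log|r−a|; the (Br+D)/(r²+p²) term gives a log and an atan.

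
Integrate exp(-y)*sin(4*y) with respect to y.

Let I denote the integral. Integrate by parts with u = sin(4*y), dv = exp(-y) dy, so v = -exp(-y): I = -exp(-y)*sin(4*y) + 4·∫ exp(-y)*cos(4*y) dy.
Apply parts again with u = cos(4*y), dv = exp(-y) dy: ∫ exp(-y)*cos(4*y) dy = -exp(-y)*cos(4*y) − 4·I. Substituting back brings back I: I = -exp(-y)*sin(4*y) - 4*exp(-y)*cos(4*y) − 16·I.
Solving for I: (1 + 16)·I equals the remaining terms, so I = (1/17)·(-exp(-y)*sin(4*y) - 4*exp(-y)*cos(4*y)).

-exp(-y)*sin(4*y)/17 - 4*exp(-y)*cos(4*y)/17 + C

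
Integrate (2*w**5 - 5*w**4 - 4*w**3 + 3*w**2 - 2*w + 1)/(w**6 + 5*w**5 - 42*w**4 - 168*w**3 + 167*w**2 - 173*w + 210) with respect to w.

151*log(w - 6)/481 + log(w - 1)/96 - 799*log(w + 5)/312 + 8817*log(w + 7)/2080 - 23*log(w**2 + 1)/19240 - 249*atan(w)/9620 + C

Factor the denominator: (w - 6)*(w - 1)*(w + 5)*(w + 7)*(w**2 + 1).
Partial-fraction decomposition: -(23*w + 249)/(9620*(w**2 + 1)) + 8817/(2080*(w + 7)) - 799/(312*(w + 5)) + 1/(96*(w - 1)) + 151/(481*(w - 6)).
Integrate each term; A/(w−a) gives A·log|w−a|; the (Bw+D)/(w²+p²) term gives a log and an atan.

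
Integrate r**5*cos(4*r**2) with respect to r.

Let u = r², du = 2r dr; rewrite as (1/2)∫ u^2·cos(4u) du.
Now integrate by parts 2 times.

r**4*sin(4*r**2)/8 + r**2*cos(4*r**2)/16 - sin(4*r**2)/64 + C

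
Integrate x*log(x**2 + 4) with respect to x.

x**2*log(x**2 + 4)/2 - x**2/2 + 2*log(x**2 + 4) + C

Let u = x**2 + 4, so du = (2*x) dx.
The integral becomes (1/2)·∫ log(u) du; integrate by parts with u′=log(u), dv′=du.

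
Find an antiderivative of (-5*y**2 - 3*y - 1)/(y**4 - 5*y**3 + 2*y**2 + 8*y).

-log(y)/8 - 93*log(y - 4)/40 + 9*log(y - 2)/4 + log(y + 1)/5 + C

Factor the denominator: y*(y - 4)*(y - 2)*(y + 1).
Partial-fraction decomposition: 1/(5*(y + 1)) + 9/(4*(y - 2)) - 93/(40*(y - 4)) - 1/(8*y).
Integrate each term: A/(y−a) contributes A·log|y−a|.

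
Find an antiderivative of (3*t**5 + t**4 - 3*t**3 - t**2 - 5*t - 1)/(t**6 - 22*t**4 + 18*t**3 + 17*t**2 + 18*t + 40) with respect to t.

1033*log(t - 4)/510 - 73*log(t - 2)/210 + log(t + 1)/30 + 349*log(t + 5)/273 + 23*log(t**2 + 1)/4420 + 41*atan(t)/2210 + C

Factor the denominator: (t - 4)*(t - 2)*(t + 1)*(t + 5)*(t**2 + 1).
Partial-fraction decomposition: (23*t + 41)/(2210*(t**2 + 1)) + 349/(273*(t + 5)) + 1/(30*(t + 1)) - 73/(210*(t - 2)) + 1033/(510*(t - 4)).
Integrate each term; A/(t−a) gives A·log|t−a|; the (Bt+D)/(t²+p²) term gives a log and an atan.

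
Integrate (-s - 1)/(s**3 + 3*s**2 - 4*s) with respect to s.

log(s)/4 - 2*log(s - 1)/5 + 3*log(s + 4)/20 + C

Factor the denominator: s*(s - 1)*(s + 4).
Partial-fraction decomposition: 3/(20*(s + 4)) - 2/(5*(s - 1)) + 1/(4*s).
Integrate each term: A/(s−a) contributes A·log|s−a|.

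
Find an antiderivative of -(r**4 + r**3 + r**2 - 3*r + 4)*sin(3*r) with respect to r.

r**4*cos(3*r)/3 - 4*r**3*sin(3*r)/9 + r**3*cos(3*r)/3 - r**2*sin(3*r)/3 - r**2*cos(3*r)/9 + 2*r*sin(3*r)/27 - 11*r*cos(3*r)/9 + 11*sin(3*r)/27 + 110*cos(3*r)/81 + C

Use integration by parts with u = r**4 + r**3 + r**2 - 3*r + 4, dv = -sin(3*r) dr, so v = cos(3*r)/3.
Apply parts 4 times (tabular method): alternate signs, differentiate u down to 0, integrate dv up.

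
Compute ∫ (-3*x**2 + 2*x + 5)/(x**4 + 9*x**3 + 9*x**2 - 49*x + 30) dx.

-55*log(x - 1)/441 - 20*log(x + 5)/9 + 115*log(x + 6)/49 - 2/(21*x - 21) + C

Factor the denominator: (x - 1)**2*(x + 5)*(x + 6).
Partial-fraction decomposition: 115/(49*(x + 6)) - 20/(9*(x + 5)) - 55/(441*(x - 1)) + 2/(21*(x - 1)**2).
Integrate each term; A/(x−a) gives A·log|x−a|; A/(x−a)² gives −A/(x−a).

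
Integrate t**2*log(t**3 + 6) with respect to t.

t**3*log(t**3 + 6)/3 - t**3/3 + 2*log(t**3 + 6) + C

Let u = t**3 + 6, so du = (3*t**2) dt.
The integral becomes (1/3)·∫ log(u) du; integrate by parts with u′=log(u), dv′=du.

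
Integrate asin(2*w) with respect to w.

Use integration by parts with u = arcsin(2*w), dv = dw.
Then du = 2/sqrt(-4*w**2 + 1) dw.

w*asin(2*w) + sqrt(-4*w**2 + 1)/2 + C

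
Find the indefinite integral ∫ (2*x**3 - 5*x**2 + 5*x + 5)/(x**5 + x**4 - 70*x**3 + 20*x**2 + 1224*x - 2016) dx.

Factor the denominator: (x - 6)*(x - 4)*(x - 2)*(x + 6)*(x + 7).
Partial-fraction decomposition: -961/(1287*(x + 7)) + 637/(960*(x + 6)) + 11/(576*(x - 2)) - 73/(440*(x - 4)) + 287/(1248*(x - 6)).
Integrate each term: A/(x−a) contributes A·log|x−a|.

287*log(x - 6)/1248 - 73*log(x - 4)/440 + 11*log(x - 2)/576 + 637*log(x + 6)/960 - 961*log(x + 7)/1287 + C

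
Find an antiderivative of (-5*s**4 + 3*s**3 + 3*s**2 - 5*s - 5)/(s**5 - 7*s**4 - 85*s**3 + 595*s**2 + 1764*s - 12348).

1110097*log(s - 7)/33124 - 443*log(s - 6)/12 + 6995*log(s + 6)/2028 - 989*log(s + 7)/196 + 10869/(182*s - 1274) + C

Factor the denominator: (s - 7)**2*(s - 6)*(s + 6)*(s + 7).
Partial-fraction decomposition: -989/(196*(s + 7)) + 6995/(2028*(s + 6)) - 443/(12*(s - 6)) + 1110097/(33124*(s - 7)) - 10869/(182*(s - 7)**2).
Integrate each term; A/(s−a) gives A·log|s−a|; A/(s−a)² gives −A/(s−a).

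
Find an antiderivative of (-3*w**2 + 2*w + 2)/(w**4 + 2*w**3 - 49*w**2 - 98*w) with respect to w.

Factor the denominator: w*(w - 7)*(w + 2)*(w + 7).
Partial-fraction decomposition: 159/(490*(w + 7)) - 7/(45*(w + 2)) - 131/(882*(w - 7)) - 1/(49*w).
Integrate each term: A/(w−a) contributes A·log|w−a|.

-log(w)/49 - 131*log(w - 7)/882 - 7*log(w + 2)/45 + 159*log(w + 7)/490 + C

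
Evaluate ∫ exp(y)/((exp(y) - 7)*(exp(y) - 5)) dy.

Let u = e^y, du = e^y dy.
The integral becomes ∫ du/((u-7)(u-5)); decompose into partial fractions.

log(exp(y) - 7)/2 - log(exp(y) - 5)/2 + C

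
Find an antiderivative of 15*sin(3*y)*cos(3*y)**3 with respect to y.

-5*cos(3*y)**4/4 + C

Let u = cos(3*y), so du = (-3*sin(3*y)) dy.
Rewriting, the integral becomes -5·∫ u^3 du = -5·u^4/4.
Substituting back, u = cos(3*y).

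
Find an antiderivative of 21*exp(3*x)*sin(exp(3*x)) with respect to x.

Let u = exp(3*x), so du = (3*exp(3*x)) dx.
Rewriting, the integral becomes 7·∫ sin(u) du = 7·-cos(u).
Substituting back, u = exp(3*x).

-7*cos(exp(3*x)) + C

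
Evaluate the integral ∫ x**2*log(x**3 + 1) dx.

Let u = x**3 + 1, so du = (3*x**2) dx.
The integral becomes (1/3)·∫ log(u) du; integrate by parts with u′=log(u), dv′=du.

x**3*log(x**3 + 1)/3 - x**3/3 + log(x**3 + 1)/3 + C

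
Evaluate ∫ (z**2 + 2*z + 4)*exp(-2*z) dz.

(-2*z**2 - 6*z - 11)*exp(-2*z)/4 + C

Use integration by parts with u = z**2 + 2*z + 4, dv = exp(-2*z) dz, so v = -exp(-2*z)/2.
Apply parts 2 times (tabular method): alternate signs, differentiate u down to 0, integrate dv up.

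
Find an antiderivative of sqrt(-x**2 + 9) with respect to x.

x*sqrt(-x**2 + 9)/2 + 9*asin(x/3)/2 + C

Substitute x = 3·sin(θ), so dx = 3·cos(θ) dθ and the radical becomes sqrt(-x**2 + 9) = 3·cos(θ) by the Pythagorean identity.
Integrate the resulting trig expression in θ, then back-substitute θ = asin(x/3), sin(θ) = x/3, cos(θ) = sqrt(-x**2 + 9)/3 (absorbing any constant into C).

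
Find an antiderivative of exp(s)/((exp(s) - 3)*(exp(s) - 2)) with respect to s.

log(exp(s) - 3) - log(exp(s) - 2) + C

Let u = e^s, du = e^s ds.
The integral becomes ∫ du/((u-2)(u-3)); decompose into partial fractions.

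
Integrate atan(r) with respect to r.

Use integration by parts with u = arctan(r), dv = dr.
Then du = 1/(r**2 + 1) dr.

r*atan(r) - log(r**2 + 1)/2 + C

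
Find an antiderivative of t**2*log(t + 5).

Use integration by parts with u = log(t + 5), dv = t**2 dt.
Then du = 1/(t + 5) dt and v = t**3/3.

t**3*log(t + 5)/3 - t**3/9 + 5*t**2/6 - 25*t/3 + 125*log(t + 5)/3 + C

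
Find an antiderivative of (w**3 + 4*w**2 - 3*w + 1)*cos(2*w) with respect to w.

w**3*sin(2*w)/2 + 2*w**2*sin(2*w) + 3*w**2*cos(2*w)/4 - 9*w*sin(2*w)/4 + 2*w*cos(2*w) - sin(2*w)/2 - 9*cos(2*w)/8 + C

Use integration by parts with u = w**3 + 4*w**2 - 3*w + 1, dv = cos(2*w) dw, so v = sin(2*w)/2.
Apply parts 3 times (tabular method): alternate signs, differentiate u down to 0, integrate dv up.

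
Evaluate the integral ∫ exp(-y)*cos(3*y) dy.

Let I denote the integral. Integrate by parts with u = cos(3*y), dv = exp(-y) dy, so v = -exp(-y): I = -exp(-y)*cos(3*y) − 3·∫ exp(-y)*sin(3*y) dy.
Apply parts again with u = sin(3*y), dv = exp(-y) dy: ∫ exp(-y)*sin(3*y) dy = -exp(-y)*sin(3*y) + 3·I. Substituting back brings back I: I = 3*exp(-y)*sin(3*y) - exp(-y)*cos(3*y) − 9·I.
Solving for I: (1 + 9)·I equals the remaining terms, so I = (1/10)·(3*exp(-y)*sin(3*y) - exp(-y)*cos(3*y)).

3*exp(-y)*sin(3*y)/10 - exp(-y)*cos(3*y)/10 + C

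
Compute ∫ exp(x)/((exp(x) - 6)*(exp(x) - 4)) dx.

Let u = e^x, du = e^x dx.
The integral becomes ∫ du/((u-6)(u-4)); decompose into partial fractions.

log(exp(x) - 6)/2 - log(exp(x) - 4)/2 + C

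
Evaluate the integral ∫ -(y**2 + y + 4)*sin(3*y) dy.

y**2*cos(3*y)/3 - 2*y*sin(3*y)/9 + y*cos(3*y)/3 - sin(3*y)/9 + 34*cos(3*y)/27 + C

Use integration by parts with u = y**2 + y + 4, dv = -sin(3*y) dy, so v = cos(3*y)/3.
Apply parts 2 times (tabular method): alternate signs, differentiate u down to 0, integrate dv up.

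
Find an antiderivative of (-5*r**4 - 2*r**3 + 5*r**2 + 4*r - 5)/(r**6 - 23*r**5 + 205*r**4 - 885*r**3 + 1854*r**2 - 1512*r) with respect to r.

Factor the denominator: r*(r - 7)*(r - 6)*(r - 4)*(r - 3)**2.
Partial-fraction decomposition: 475/(16*(r - 3)) + 407/(36*(r - 3)**2) - 439/(8*(r - 4)) + 6713/(108*(r - 6)) - 4141/(112*(r - 7)) + 5/(1512*r).
Integrate each term; A/(r−a) gives A·log|r−a|; A/(r−a)² gives −A/(r−a).

5*log(r)/1512 - 4141*log(r - 7)/112 + 6713*log(r - 6)/108 - 439*log(r - 4)/8 + 475*log(r - 3)/16 - 407/(36*r - 108) + C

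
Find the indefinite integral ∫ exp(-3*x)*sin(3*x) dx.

-exp(-3*x)*sin(3*x)/6 - exp(-3*x)*cos(3*x)/6 + C

Let I denote the integral. Integrate by parts with u = sin(3*x), dv = exp(-3*x) dx, so v = -exp(-3*x)/3: I = -exp(-3*x)*sin(3*x)/3 + ∫ exp(-3*x)*cos(3*x) dx.
Apply parts again with u = cos(3*x), dv = exp(-3*x) dx: ∫ exp(-3*x)*cos(3*x) dx = -exp(-3*x)*cos(3*x)/3 − I. Substituting back brings back I: I = -exp(-3*x)*sin(3*x)/3 - exp(-3*x)*cos(3*x)/3 − I.
Solving for I: (1 + 1)·I equals the remaining terms, so I = (1/2)·(-exp(-3*x)*sin(3*x)/3 - exp(-3*x)*cos(3*x)/3).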